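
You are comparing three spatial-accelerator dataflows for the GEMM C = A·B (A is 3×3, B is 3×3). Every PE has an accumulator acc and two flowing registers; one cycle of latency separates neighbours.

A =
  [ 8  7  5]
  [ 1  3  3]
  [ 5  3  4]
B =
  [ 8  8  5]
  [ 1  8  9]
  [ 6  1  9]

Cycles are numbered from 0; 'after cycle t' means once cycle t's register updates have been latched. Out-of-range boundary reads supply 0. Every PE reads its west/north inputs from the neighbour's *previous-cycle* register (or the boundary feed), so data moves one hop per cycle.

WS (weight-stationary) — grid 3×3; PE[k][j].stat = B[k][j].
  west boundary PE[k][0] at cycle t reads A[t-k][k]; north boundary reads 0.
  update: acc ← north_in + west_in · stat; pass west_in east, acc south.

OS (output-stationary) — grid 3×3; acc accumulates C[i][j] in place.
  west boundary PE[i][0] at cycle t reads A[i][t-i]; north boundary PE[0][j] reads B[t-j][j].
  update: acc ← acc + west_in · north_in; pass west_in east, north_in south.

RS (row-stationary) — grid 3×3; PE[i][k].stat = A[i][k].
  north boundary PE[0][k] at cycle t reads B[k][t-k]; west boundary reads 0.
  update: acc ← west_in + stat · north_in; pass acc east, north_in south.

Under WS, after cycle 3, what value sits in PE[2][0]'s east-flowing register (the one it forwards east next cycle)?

register = 3

WS (3×3). Following PE[2][0] plus its west/north inputs:
  after 0 — PE[1][0] acc=0, pass-E 0, pass-S 0
  after 0 — PE[2][0] acc=0, pass-E 0, pass-S 0
  after 1 — PE[1][0] acc=71, pass-E 7, pass-S 71
  after 1 — PE[2][0] acc=0, pass-E 0, pass-S 0
  after 2 — PE[1][0] acc=11, pass-E 3, pass-S 11
  after 2 — PE[2][0] acc=101, pass-E 5, pass-S 101
  after 3 — PE[1][0] acc=43, pass-E 3, pass-S 43
  after 3 — PE[2][0] acc=29, pass-E 3, pass-S 29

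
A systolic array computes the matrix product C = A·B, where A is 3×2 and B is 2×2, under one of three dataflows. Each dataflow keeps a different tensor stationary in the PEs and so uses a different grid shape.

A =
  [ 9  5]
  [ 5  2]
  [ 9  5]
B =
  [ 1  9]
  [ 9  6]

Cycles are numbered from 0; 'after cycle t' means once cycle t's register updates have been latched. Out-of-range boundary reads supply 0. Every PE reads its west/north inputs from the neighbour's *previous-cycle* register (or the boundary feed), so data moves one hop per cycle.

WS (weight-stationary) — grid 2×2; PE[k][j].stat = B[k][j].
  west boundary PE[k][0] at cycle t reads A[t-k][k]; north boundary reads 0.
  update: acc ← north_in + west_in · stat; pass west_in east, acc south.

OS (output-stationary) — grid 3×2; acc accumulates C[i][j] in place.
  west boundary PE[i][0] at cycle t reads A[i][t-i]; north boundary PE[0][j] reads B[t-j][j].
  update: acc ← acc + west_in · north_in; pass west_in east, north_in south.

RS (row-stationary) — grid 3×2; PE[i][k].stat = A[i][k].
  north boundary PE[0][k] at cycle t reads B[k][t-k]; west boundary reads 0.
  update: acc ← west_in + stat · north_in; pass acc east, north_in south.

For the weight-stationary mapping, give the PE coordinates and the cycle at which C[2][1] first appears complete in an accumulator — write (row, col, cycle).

WS: C[2][1] accumulates in PE[1][1]:
  c0 r1c1: 0 / 0 / 0
  c1 r1c1: 0 / 0 / 0
  c2 r1c1: 111 / 5 / 111
  c3 r1c1: 57 / 2 / 57
  c4 r1c1: 111 / 5 / 111

(row, col, cycle) = (1, 1, 4)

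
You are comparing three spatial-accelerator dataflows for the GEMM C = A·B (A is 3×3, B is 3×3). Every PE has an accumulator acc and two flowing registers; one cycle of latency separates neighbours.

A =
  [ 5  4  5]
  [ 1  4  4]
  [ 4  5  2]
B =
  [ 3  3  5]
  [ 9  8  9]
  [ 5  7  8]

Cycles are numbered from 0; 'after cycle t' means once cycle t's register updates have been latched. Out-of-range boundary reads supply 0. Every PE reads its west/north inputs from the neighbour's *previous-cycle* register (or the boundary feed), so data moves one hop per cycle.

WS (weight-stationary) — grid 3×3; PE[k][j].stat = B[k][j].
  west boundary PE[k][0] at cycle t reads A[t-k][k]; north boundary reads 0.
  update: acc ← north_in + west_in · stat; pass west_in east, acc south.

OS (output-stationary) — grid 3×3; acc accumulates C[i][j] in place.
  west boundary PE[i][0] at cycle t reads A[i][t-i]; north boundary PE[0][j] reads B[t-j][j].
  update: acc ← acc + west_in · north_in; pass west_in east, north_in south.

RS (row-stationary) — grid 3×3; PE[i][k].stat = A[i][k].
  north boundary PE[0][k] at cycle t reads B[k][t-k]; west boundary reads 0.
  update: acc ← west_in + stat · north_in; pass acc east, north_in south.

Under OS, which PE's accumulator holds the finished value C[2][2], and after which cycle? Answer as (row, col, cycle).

OS — PE[2][2] is where C[2][2] collects:
  t=0 PE[2][2]: acc=0 h=0 v=0
  t=1 PE[2][2]: acc=0 h=0 v=0
  t=2 PE[2][2]: acc=0 h=0 v=0
  t=3 PE[2][2]: acc=0 h=0 v=0
  t=4 PE[2][2]: acc=20 h=4 v=5
  t=5 PE[2][2]: acc=65 h=5 v=9
  t=6 PE[2][2]: acc=81 h=2 v=8

(row, col, cycle) = (2, 2, 6)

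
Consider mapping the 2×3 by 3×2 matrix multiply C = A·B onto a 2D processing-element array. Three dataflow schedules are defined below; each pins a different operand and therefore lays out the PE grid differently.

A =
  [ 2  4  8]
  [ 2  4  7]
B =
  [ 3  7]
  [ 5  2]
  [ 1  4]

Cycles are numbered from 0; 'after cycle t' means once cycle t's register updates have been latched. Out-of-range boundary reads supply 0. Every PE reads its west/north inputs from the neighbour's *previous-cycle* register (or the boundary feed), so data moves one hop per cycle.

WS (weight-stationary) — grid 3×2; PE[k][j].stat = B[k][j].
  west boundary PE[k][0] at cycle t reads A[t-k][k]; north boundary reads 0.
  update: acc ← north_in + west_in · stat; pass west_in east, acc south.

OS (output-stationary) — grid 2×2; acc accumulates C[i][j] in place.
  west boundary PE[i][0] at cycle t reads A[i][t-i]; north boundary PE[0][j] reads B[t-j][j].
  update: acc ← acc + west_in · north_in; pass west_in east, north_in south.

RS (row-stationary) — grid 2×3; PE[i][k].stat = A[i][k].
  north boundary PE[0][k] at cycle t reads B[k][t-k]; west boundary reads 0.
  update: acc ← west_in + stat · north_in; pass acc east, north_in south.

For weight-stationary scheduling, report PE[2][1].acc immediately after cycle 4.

PE[2][1].acc = 50

Tracing WS — 3×2 array, target PE[2][1]:
  c0 r1c1: 0 / 0 / 0
  c0 r2c0: 0 / 0 / 0
  c0 r2c1: 0 / 0 / 0
  c1 r1c1: 0 / 0 / 0
  c1 r2c0: 0 / 0 / 0
  c1 r2c1: 0 / 0 / 0
  c2 r1c1: 22 / 4 / 22
  c2 r2c0: 34 / 8 / 34
  c2 r2c1: 0 / 0 / 0
  c3 r1c1: 22 / 4 / 22
  c3 r2c0: 33 / 7 / 33
  c3 r2c1: 54 / 8 / 54
  c4 r1c1: 0 / 0 / 0
  c4 r2c0: 0 / 0 / 0
  c4 r2c1: 50 / 7 / 50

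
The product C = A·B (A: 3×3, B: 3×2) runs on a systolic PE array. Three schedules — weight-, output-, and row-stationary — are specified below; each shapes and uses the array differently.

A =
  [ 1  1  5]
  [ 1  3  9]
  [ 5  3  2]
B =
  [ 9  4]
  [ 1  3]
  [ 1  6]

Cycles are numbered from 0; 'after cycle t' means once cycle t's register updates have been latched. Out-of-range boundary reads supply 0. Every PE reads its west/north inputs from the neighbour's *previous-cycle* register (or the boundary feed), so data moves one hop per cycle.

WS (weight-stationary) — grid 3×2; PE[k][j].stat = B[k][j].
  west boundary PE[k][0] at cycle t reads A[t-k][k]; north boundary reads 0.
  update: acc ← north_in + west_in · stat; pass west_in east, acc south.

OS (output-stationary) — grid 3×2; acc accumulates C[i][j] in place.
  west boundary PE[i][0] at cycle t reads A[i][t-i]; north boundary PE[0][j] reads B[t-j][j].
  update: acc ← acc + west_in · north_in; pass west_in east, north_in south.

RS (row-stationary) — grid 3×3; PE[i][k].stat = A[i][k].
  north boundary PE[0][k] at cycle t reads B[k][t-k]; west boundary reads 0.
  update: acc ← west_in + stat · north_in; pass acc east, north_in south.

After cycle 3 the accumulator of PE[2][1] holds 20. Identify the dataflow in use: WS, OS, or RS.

dataflow = OS

WS [3×2] PE[2][1] across cycles:
  c0 r2c1: 0 / 0 / 0
  c1 r2c1: 0 / 0 / 0
  c2 r2c1: 0 / 0 / 0
  c3 r2c1: 37 / 5 / 37
OS [3×2] PE[2][1] across cycles:
  c0 r2c1: 0 / 0 / 0
  c1 r2c1: 0 / 0 / 0
  c2 r2c1: 0 / 0 / 0
  c3 r2c1: 20 / 5 / 4
RS [3×3] PE[2][1] across cycles:
  c0 r2c1: 0 / 0 / 0
  c1 r2c1: 0 / 0 / 0
  c2 r2c1: 0 / 0 / 0
  c3 r2c1: 48 / 48 / 1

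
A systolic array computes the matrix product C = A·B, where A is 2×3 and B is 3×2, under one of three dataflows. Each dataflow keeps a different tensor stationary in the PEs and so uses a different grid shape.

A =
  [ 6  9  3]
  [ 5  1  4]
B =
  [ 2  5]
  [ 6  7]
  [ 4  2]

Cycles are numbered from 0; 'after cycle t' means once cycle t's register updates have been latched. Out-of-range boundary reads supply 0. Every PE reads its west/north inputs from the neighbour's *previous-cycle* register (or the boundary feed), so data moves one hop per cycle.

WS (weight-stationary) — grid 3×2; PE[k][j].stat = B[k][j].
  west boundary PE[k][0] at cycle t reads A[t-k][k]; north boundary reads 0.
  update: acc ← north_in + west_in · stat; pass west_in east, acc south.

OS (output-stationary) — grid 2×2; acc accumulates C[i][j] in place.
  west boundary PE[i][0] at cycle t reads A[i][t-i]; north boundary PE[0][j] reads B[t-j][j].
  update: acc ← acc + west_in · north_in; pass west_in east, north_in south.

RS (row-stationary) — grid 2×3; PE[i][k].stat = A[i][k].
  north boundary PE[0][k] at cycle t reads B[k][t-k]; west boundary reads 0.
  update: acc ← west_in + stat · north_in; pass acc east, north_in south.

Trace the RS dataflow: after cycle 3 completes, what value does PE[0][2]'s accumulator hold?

PE[0][2].acc = 99

RS 2×3: PE[0][2] cycle-by-cycle (with neighbour feeds):
  after 0 — PE[0][1] acc=0, pass-E 0, pass-S 0
  after 0 — PE[0][2] acc=0, pass-E 0, pass-S 0
  after 1 — PE[0][1] acc=66, pass-E 66, pass-S 6
  after 1 — PE[0][2] acc=0, pass-E 0, pass-S 0
  after 2 — PE[0][1] acc=93, pass-E 93, pass-S 7
  after 2 — PE[0][2] acc=78, pass-E 78, pass-S 4
  after 3 — PE[0][1] acc=0, pass-E 0, pass-S 0
  after 3 — PE[0][2] acc=99, pass-E 99, pass-S 2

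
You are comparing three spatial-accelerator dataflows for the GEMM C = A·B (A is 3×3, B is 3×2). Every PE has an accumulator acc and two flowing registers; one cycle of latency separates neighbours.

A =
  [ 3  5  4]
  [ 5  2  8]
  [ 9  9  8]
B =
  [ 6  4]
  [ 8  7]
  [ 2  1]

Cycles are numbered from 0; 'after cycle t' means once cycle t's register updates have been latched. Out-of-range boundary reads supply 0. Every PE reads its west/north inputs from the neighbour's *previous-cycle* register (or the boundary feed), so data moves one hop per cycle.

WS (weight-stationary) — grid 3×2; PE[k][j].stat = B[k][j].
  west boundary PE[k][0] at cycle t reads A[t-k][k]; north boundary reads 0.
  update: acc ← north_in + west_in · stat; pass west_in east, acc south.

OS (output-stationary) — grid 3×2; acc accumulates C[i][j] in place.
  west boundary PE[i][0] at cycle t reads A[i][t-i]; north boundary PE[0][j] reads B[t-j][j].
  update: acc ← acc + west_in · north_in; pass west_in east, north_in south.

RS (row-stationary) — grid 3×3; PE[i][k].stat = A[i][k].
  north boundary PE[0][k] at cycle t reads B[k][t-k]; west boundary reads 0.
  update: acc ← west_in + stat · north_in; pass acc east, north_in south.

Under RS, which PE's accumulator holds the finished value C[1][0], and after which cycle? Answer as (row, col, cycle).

(row, col, cycle) = (1, 2, 3)

Under RS, C[1][0] lands at PE[1][2]:
  0: (1,2).acc=0  regs=<0,0>
  1: (1,2).acc=0  regs=<0,0>
  2: (1,2).acc=0  regs=<0,0>
  3: (1,2).acc=62  regs=<62,2>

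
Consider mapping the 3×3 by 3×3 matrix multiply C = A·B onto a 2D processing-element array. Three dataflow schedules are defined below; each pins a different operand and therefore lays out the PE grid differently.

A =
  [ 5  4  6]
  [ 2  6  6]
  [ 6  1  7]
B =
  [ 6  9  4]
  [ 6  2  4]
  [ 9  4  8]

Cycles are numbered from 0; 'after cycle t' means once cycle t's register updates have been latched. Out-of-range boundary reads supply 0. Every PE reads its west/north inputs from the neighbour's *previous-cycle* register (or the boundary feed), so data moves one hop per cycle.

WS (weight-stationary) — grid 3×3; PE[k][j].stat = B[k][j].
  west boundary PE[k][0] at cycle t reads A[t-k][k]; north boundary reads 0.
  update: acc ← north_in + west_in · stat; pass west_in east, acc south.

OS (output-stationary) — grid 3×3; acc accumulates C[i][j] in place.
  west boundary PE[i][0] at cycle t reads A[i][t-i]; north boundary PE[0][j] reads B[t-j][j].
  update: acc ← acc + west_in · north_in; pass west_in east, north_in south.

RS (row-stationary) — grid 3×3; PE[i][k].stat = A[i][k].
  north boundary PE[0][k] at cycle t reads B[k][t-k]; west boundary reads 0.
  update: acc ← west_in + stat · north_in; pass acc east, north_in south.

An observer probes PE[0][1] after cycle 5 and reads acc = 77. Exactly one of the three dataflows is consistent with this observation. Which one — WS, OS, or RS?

Under WS (3×3), PE[0][1]:
  cycle 0: PE[0][1] → acc 0, east 0, south 0
  cycle 1: PE[0][1] → acc 45, east 5, south 45
  cycle 2: PE[0][1] → acc 18, east 2, south 18
  cycle 3: PE[0][1] → acc 54, east 6, south 54
  cycle 4: PE[0][1] → acc 0, east 0, south 0
  cycle 5: PE[0][1] → acc 0, east 0, south 0
Under OS (3×3), PE[0][1]:
  cycle 0: PE[0][1] → acc 0, east 0, south 0
  cycle 1: PE[0][1] → acc 45, east 5, south 9
  cycle 2: PE[0][1] → acc 53, east 4, south 2
  cycle 3: PE[0][1] → acc 77, east 6, south 4
  cycle 4: PE[0][1] → acc 77, east 0, south 0
  cycle 5: PE[0][1] → acc 77, east 0, south 0
Under RS (3×3), PE[0][1]:
  cycle 0: PE[0][1] → acc 0, east 0, south 0
  cycle 1: PE[0][1] → acc 54, east 54, south 6
  cycle 2: PE[0][1] → acc 53, east 53, south 2
  cycle 3: PE[0][1] → acc 36, east 36, south 4
  cycle 4: PE[0][1] → acc 0, east 0, south 0
  cycle 5: PE[0][1] → acc 0, east 0, south 0

dataflow = OS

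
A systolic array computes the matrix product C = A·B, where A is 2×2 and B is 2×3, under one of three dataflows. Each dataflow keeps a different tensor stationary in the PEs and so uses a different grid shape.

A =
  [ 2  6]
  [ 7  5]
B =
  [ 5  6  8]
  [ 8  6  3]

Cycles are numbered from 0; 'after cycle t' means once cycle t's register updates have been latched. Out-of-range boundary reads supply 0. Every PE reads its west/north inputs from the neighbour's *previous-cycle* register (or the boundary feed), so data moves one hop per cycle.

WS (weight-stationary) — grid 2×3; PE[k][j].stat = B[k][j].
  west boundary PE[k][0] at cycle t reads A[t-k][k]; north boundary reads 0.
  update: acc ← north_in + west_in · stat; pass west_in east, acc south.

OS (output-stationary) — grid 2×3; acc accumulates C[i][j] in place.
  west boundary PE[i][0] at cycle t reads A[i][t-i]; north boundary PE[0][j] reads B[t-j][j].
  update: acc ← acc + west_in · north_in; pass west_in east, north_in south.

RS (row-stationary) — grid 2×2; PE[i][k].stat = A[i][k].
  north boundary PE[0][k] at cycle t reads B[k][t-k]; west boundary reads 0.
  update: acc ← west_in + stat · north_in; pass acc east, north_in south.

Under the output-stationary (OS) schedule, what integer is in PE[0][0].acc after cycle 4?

OS 2×3: PE[0][0] cycle-by-cycle (with neighbour feeds):
  c0 r0c0: 10 / 2 / 5
  c1 r0c0: 58 / 6 / 8
  c2 r0c0: 58 / 0 / 0
  c3 r0c0: 58 / 0 / 0
  c4 r0c0: 58 / 0 / 0

PE[0][0].acc = 58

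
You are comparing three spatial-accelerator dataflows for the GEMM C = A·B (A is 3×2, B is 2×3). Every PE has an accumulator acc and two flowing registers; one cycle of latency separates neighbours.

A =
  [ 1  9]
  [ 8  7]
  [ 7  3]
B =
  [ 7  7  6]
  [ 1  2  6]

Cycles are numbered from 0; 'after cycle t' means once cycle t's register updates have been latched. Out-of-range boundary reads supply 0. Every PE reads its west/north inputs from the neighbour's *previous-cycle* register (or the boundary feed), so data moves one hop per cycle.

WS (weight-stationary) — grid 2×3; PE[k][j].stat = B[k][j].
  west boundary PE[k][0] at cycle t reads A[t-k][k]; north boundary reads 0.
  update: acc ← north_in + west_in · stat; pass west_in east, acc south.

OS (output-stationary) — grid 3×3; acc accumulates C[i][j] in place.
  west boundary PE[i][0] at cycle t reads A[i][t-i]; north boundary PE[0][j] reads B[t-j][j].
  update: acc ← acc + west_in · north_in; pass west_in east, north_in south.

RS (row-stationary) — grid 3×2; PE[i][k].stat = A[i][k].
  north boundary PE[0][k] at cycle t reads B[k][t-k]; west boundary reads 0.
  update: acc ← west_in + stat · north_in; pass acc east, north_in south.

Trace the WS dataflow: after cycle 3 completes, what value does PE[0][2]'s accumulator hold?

WS (2×3). Following PE[0][2] plus its west/north inputs:
  t=0 PE[0][1]: acc=0 h=0 v=0
  t=0 PE[0][2]: acc=0 h=0 v=0
  t=1 PE[0][1]: acc=7 h=1 v=7
  t=1 PE[0][2]: acc=0 h=0 v=0
  t=2 PE[0][1]: acc=56 h=8 v=56
  t=2 PE[0][2]: acc=6 h=1 v=6
  t=3 PE[0][1]: acc=49 h=7 v=49
  t=3 PE[0][2]: acc=48 h=8 v=48

PE[0][2].acc = 48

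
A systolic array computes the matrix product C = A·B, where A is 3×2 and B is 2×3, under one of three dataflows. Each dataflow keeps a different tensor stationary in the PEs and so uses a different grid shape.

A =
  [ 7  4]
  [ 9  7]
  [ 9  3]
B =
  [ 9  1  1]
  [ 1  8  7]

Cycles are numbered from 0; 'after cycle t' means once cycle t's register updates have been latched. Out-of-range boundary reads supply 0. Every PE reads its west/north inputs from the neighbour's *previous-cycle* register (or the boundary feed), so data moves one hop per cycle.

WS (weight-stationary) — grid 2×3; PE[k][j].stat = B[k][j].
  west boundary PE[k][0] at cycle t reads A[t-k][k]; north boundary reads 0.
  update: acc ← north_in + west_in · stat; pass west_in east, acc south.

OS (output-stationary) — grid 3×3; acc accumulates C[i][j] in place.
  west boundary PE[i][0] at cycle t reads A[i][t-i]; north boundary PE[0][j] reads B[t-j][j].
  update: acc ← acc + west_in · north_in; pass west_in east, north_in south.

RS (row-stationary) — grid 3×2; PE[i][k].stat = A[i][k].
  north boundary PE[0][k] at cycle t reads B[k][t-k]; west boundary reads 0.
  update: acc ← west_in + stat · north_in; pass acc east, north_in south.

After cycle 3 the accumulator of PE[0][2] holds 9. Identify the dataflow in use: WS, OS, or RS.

dataflow = WS

WS [2×3] PE[0][2] across cycles:
  [0] (0,2) acc=0 (h:0 v:0)
  [1] (0,2) acc=0 (h:0 v:0)
  [2] (0,2) acc=7 (h:7 v:7)
  [3] (0,2) acc=9 (h:9 v:9)
OS [3×3] PE[0][2] across cycles:
  [0] (0,2) acc=0 (h:0 v:0)
  [1] (0,2) acc=0 (h:0 v:0)
  [2] (0,2) acc=7 (h:7 v:1)
  [3] (0,2) acc=35 (h:4 v:7)
RS (3×2): PE[0][2] does not exist.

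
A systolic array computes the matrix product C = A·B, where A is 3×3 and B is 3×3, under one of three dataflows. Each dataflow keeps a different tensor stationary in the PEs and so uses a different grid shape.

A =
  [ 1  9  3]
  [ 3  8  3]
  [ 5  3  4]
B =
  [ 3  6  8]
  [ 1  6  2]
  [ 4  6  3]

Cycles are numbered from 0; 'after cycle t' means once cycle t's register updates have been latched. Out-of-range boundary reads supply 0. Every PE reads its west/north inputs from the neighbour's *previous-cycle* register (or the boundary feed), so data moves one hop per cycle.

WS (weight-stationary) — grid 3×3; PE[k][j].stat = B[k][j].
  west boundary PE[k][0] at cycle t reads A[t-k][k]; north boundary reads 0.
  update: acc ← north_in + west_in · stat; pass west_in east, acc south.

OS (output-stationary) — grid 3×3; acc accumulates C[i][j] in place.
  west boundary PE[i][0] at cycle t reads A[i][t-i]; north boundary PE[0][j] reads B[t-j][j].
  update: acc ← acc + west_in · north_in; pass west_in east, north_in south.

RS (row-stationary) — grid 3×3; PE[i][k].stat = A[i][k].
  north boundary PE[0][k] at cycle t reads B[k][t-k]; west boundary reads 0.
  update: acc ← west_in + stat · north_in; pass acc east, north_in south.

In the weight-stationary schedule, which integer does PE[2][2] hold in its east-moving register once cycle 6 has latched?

WS on a 3×3 grid — tracing PE[2][2] and its feeders:
  @0  [1,2]  acc 0  |  →0  ↓0
  @0  [2,1]  acc 0  |  →0  ↓0
  @0  [2,2]  acc 0  |  →0  ↓0
  @1  [1,2]  acc 0  |  →0  ↓0
  @1  [2,1]  acc 0  |  →0  ↓0
  @1  [2,2]  acc 0  |  →0  ↓0
  @2  [1,2]  acc 0  |  →0  ↓0
  @2  [2,1]  acc 0  |  →0  ↓0
  @2  [2,2]  acc 0  |  →0  ↓0
  @3  [1,2]  acc 26  |  →9  ↓26
  @3  [2,1]  acc 78  |  →3  ↓78
  @3  [2,2]  acc 0  |  →0  ↓0
  @4  [1,2]  acc 40  |  →8  ↓40
  @4  [2,1]  acc 84  |  →3  ↓84
  @4  [2,2]  acc 35  |  →3  ↓35
  @5  [1,2]  acc 46  |  →3  ↓46
  @5  [2,1]  acc 72  |  →4  ↓72
  @5  [2,2]  acc 49  |  →3  ↓49
  @6  [1,2]  acc 0  |  →0  ↓0
  @6  [2,1]  acc 0  |  →0  ↓0
  @6  [2,2]  acc 58  |  →4  ↓58

register = 4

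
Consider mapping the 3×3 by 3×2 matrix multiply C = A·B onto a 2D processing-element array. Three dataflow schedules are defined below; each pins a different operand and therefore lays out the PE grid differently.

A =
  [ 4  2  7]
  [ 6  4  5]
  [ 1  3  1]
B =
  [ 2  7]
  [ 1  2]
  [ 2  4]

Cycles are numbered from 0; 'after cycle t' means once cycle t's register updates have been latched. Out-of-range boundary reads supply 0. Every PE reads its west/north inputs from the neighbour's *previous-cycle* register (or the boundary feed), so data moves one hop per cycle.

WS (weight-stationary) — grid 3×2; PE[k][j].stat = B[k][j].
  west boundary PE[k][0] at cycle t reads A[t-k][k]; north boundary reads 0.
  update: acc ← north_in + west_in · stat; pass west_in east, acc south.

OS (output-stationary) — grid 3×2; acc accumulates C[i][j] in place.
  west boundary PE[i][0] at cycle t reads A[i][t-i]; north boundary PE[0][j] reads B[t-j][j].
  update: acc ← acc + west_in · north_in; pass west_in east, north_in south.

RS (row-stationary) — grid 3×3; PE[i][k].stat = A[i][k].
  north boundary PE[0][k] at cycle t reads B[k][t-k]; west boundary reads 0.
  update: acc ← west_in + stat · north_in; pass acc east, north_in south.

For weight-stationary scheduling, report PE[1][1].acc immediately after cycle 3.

Tracing WS — 3×2 array, target PE[1][1]:
  0: (0,1).acc=0  regs=<0,0>
  0: (1,0).acc=0  regs=<0,0>
  0: (1,1).acc=0  regs=<0,0>
  1: (0,1).acc=28  regs=<4,28>
  1: (1,0).acc=10  regs=<2,10>
  1: (1,1).acc=0  regs=<0,0>
  2: (0,1).acc=42  regs=<6,42>
  2: (1,0).acc=16  regs=<4,16>
  2: (1,1).acc=32  regs=<2,32>
  3: (0,1).acc=7  regs=<1,7>
  3: (1,0).acc=5  regs=<3,5>
  3: (1,1).acc=50  regs=<4,50>

PE[1][1].acc = 50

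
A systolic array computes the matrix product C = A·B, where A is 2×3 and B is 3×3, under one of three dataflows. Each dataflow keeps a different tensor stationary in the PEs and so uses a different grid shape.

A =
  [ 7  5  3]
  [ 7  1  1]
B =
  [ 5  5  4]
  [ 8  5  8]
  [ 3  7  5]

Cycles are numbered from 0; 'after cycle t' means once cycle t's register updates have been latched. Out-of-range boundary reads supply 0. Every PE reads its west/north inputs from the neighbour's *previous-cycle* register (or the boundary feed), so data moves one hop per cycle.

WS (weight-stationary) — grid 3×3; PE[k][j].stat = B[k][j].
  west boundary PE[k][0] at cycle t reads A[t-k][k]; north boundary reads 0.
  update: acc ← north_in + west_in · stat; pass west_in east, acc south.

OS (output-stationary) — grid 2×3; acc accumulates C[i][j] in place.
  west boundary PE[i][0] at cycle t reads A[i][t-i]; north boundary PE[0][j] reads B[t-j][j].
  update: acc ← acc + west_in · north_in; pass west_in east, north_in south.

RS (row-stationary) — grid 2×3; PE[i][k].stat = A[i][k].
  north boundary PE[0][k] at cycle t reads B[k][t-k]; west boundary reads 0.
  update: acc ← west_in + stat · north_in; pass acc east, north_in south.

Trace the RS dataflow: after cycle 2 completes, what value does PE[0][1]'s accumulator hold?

RS 2×3: PE[0][1] cycle-by-cycle (with neighbour feeds):
  t=0 PE[0][0]: acc=35 h=35 v=5
  t=0 PE[0][1]: acc=0 h=0 v=0
  t=1 PE[0][0]: acc=35 h=35 v=5
  t=1 PE[0][1]: acc=75 h=75 v=8
  t=2 PE[0][0]: acc=28 h=28 v=4
  t=2 PE[0][1]: acc=60 h=60 v=5

PE[0][1].acc = 60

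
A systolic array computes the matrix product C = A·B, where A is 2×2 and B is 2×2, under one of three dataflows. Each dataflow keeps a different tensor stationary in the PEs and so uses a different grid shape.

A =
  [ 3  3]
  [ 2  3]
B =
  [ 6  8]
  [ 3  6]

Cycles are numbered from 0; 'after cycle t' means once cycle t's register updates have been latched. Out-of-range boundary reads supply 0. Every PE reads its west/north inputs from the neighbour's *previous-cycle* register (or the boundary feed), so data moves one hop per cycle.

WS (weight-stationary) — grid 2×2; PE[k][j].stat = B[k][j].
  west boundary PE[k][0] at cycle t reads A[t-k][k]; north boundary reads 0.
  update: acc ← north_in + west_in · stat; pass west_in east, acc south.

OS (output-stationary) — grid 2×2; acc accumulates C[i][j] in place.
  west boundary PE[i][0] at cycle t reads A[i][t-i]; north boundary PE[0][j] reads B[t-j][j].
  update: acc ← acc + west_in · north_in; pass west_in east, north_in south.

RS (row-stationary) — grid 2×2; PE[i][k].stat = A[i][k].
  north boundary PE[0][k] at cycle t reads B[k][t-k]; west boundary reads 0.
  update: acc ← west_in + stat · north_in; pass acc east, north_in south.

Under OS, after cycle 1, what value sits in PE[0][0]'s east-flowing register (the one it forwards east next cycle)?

OS (2×2). Following PE[0][0] plus its west/north inputs:
  after 0 — PE[0][0] acc=18, pass-E 3, pass-S 6
  after 1 — PE[0][0] acc=27, pass-E 3, pass-S 3

register = 3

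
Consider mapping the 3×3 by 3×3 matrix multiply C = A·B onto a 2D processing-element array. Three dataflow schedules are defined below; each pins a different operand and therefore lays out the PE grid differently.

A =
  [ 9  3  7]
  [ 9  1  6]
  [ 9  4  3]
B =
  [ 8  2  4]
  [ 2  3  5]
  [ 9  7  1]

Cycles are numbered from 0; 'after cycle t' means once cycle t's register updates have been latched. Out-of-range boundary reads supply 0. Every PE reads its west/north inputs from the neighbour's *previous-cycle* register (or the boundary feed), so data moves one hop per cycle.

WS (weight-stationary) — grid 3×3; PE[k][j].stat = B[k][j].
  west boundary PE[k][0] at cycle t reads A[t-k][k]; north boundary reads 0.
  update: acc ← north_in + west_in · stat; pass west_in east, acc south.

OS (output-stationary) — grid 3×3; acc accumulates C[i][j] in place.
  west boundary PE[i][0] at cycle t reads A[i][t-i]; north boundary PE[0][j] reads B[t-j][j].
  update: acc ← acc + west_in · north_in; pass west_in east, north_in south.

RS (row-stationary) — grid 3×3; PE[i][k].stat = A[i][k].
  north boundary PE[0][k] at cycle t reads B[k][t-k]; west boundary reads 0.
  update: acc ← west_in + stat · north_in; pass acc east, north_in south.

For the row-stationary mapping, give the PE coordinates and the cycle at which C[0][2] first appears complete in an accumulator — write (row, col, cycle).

(row, col, cycle) = (0, 2, 4)

RS: C[0][2] accumulates in PE[0][2]:
  [0] (0,2) acc=0 (h:0 v:0)
  [1] (0,2) acc=0 (h:0 v:0)
  [2] (0,2) acc=141 (h:141 v:9)
  [3] (0,2) acc=76 (h:76 v:7)
  [4] (0,2) acc=58 (h:58 v:1)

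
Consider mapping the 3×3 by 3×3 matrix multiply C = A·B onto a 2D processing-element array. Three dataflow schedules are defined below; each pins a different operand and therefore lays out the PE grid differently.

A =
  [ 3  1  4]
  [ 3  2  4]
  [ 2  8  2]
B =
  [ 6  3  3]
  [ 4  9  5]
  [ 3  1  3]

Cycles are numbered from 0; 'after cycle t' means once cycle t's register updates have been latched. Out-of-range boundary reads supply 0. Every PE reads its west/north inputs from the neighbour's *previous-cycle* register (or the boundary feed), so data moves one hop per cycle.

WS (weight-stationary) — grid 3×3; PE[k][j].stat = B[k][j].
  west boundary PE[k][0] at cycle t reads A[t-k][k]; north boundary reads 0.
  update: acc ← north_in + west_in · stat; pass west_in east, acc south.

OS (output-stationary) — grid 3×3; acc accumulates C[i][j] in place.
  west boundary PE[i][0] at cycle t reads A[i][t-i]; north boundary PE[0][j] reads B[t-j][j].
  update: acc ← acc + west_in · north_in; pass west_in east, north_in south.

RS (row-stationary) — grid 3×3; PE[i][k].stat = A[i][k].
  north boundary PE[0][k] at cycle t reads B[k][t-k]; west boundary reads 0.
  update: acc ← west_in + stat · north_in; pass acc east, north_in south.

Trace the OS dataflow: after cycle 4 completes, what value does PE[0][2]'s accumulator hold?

OS (3×3). Following PE[0][2] plus its west/north inputs:
  [0] (0,1) acc=0 (h:0 v:0)
  [0] (0,2) acc=0 (h:0 v:0)
  [1] (0,1) acc=9 (h:3 v:3)
  [1] (0,2) acc=0 (h:0 v:0)
  [2] (0,1) acc=18 (h:1 v:9)
  [2] (0,2) acc=9 (h:3 v:3)
  [3] (0,1) acc=22 (h:4 v:1)
  [3] (0,2) acc=14 (h:1 v:5)
  [4] (0,1) acc=22 (h:0 v:0)
  [4] (0,2) acc=26 (h:4 v:3)

PE[0][2].acc = 26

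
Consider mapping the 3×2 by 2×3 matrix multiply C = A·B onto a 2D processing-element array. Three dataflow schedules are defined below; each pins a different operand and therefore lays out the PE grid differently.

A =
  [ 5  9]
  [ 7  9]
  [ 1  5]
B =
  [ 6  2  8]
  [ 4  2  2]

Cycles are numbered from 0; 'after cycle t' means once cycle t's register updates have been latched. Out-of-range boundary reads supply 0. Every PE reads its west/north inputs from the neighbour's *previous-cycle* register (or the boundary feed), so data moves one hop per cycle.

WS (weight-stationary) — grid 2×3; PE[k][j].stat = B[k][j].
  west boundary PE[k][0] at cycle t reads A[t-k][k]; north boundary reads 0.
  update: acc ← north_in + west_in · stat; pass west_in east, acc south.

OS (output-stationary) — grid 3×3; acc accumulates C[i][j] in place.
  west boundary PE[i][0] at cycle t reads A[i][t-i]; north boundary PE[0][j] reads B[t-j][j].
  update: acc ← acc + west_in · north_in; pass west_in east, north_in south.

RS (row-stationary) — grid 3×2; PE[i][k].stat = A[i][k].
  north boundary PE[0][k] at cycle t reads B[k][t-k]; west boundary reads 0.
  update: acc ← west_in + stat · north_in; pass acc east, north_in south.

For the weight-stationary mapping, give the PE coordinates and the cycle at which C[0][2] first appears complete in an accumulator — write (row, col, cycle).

WS — PE[1][2] is where C[0][2] collects:
  cycle 0: PE[1][2] → acc 0, east 0, south 0
  cycle 1: PE[1][2] → acc 0, east 0, south 0
  cycle 2: PE[1][2] → acc 0, east 0, south 0
  cycle 3: PE[1][2] → acc 58, east 9, south 58

(row, col, cycle) = (1, 2, 3)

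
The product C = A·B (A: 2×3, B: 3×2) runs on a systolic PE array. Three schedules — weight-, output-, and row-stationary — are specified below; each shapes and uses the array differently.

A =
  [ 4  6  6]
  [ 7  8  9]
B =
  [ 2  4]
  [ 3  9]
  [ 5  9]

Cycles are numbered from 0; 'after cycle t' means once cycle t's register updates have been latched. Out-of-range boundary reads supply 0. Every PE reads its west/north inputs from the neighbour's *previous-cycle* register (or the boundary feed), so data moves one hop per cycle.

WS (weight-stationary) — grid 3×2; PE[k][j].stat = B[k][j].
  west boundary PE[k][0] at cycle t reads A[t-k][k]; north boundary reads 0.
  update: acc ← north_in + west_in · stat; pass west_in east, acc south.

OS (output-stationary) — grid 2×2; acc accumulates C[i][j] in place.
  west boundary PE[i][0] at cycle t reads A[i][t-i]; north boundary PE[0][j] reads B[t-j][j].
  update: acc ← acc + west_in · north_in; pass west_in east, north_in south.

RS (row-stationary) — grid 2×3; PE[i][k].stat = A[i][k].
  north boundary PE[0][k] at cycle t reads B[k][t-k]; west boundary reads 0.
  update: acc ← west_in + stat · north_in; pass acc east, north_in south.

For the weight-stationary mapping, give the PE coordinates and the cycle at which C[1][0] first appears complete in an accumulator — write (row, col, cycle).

WS — PE[2][0] is where C[1][0] collects:
  [0] (2,0) acc=0 (h:0 v:0)
  [1] (2,0) acc=0 (h:0 v:0)
  [2] (2,0) acc=56 (h:6 v:56)
  [3] (2,0) acc=83 (h:9 v:83)

(row, col, cycle) = (2, 0, 3)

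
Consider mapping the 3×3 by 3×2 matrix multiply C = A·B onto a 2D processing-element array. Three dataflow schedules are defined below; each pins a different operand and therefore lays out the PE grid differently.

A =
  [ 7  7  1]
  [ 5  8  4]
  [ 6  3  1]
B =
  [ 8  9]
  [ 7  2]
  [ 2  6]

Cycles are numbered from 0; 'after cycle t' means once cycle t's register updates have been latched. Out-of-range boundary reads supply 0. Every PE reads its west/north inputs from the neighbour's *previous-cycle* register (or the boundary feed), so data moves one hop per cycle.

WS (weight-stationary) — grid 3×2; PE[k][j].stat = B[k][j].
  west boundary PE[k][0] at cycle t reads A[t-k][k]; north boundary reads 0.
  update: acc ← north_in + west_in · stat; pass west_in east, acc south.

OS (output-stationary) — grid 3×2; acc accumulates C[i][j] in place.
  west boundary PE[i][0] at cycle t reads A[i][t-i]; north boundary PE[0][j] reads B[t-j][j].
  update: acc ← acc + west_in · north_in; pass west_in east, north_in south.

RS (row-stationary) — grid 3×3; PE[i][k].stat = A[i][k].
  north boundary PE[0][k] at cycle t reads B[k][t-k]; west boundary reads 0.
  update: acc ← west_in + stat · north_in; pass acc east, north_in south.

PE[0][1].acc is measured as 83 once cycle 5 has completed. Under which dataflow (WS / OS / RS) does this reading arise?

dataflow = OS

WS (3×2 grid), PE[0][1]:
  cycle 0: PE[0][1] → acc 0, east 0, south 0
  cycle 1: PE[0][1] → acc 63, east 7, south 63
  cycle 2: PE[0][1] → acc 45, east 5, south 45
  cycle 3: PE[0][1] → acc 54, east 6, south 54
  cycle 4: PE[0][1] → acc 0, east 0, south 0
  cycle 5: PE[0][1] → acc 0, east 0, south 0
OS (3×2 grid), PE[0][1]:
  cycle 0: PE[0][1] → acc 0, east 0, south 0
  cycle 1: PE[0][1] → acc 63, east 7, south 9
  cycle 2: PE[0][1] → acc 77, east 7, south 2
  cycle 3: PE[0][1] → acc 83, east 1, south 6
  cycle 4: PE[0][1] → acc 83, east 0, south 0
  cycle 5: PE[0][1] → acc 83, east 0, south 0
RS (3×3 grid), PE[0][1]:
  cycle 0: PE[0][1] → acc 0, east 0, south 0
  cycle 1: PE[0][1] → acc 105, east 105, south 7
  cycle 2: PE[0][1] → acc 77, east 77, south 2
  cycle 3: PE[0][1] → acc 0, east 0, south 0
  cycle 4: PE[0][1] → acc 0, east 0, south 0
  cycle 5: PE[0][1] → acc 0, east 0, south 0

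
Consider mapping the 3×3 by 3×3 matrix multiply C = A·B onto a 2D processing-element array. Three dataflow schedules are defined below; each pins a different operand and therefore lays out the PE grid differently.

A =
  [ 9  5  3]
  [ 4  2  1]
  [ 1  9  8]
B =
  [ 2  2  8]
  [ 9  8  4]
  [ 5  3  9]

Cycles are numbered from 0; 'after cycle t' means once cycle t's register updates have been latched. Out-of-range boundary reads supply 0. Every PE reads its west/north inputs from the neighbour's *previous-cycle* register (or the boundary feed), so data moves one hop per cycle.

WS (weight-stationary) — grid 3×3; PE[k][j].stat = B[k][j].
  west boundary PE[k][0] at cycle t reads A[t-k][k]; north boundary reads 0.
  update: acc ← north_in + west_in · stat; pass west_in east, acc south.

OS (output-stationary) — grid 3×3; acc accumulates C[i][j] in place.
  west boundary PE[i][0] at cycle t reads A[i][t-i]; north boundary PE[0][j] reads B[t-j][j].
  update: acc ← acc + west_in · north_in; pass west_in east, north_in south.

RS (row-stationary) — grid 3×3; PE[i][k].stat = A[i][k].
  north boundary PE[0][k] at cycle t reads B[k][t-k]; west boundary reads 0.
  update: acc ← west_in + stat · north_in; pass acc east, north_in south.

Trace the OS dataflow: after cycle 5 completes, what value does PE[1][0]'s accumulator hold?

OS 3×3: PE[1][0] cycle-by-cycle (with neighbour feeds):
  after 0 — PE[0][0] acc=18, pass-E 9, pass-S 2
  after 0 — PE[1][0] acc=0, pass-E 0, pass-S 0
  after 1 — PE[0][0] acc=63, pass-E 5, pass-S 9
  after 1 — PE[1][0] acc=8, pass-E 4, pass-S 2
  after 2 — PE[0][0] acc=78, pass-E 3, pass-S 5
  after 2 — PE[1][0] acc=26, pass-E 2, pass-S 9
  after 3 — PE[0][0] acc=78, pass-E 0, pass-S 0
  after 3 — PE[1][0] acc=31, pass-E 1, pass-S 5
  after 4 — PE[0][0] acc=78, pass-E 0, pass-S 0
  after 4 — PE[1][0] acc=31, pass-E 0, pass-S 0
  after 5 — PE[0][0] acc=78, pass-E 0, pass-S 0
  after 5 — PE[1][0] acc=31, pass-E 0, pass-S 0

PE[1][0].acc = 31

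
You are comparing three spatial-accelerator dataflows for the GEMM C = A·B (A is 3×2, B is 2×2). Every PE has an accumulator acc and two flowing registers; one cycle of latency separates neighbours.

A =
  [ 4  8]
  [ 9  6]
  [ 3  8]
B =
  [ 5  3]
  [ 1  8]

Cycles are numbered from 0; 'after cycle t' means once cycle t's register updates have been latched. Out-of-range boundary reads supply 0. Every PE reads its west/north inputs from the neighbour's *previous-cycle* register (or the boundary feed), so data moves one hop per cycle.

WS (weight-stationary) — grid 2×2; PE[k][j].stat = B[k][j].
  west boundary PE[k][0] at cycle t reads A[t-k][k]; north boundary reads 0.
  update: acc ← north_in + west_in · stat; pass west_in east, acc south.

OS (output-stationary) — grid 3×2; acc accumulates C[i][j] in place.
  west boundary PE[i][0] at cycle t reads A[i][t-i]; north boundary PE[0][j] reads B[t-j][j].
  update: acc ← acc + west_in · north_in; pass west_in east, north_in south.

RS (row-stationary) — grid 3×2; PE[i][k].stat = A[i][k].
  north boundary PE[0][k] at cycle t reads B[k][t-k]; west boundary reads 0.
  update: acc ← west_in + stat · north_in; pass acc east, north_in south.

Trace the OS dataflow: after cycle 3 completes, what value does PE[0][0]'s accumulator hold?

OS (3×2). Following PE[0][0] plus its west/north inputs:
  after 0 — PE[0][0] acc=20, pass-E 4, pass-S 5
  after 1 — PE[0][0] acc=28, pass-E 8, pass-S 1
  after 2 — PE[0][0] acc=28, pass-E 0, pass-S 0
  after 3 — PE[0][0] acc=28, pass-E 0, pass-S 0

PE[0][0].acc = 28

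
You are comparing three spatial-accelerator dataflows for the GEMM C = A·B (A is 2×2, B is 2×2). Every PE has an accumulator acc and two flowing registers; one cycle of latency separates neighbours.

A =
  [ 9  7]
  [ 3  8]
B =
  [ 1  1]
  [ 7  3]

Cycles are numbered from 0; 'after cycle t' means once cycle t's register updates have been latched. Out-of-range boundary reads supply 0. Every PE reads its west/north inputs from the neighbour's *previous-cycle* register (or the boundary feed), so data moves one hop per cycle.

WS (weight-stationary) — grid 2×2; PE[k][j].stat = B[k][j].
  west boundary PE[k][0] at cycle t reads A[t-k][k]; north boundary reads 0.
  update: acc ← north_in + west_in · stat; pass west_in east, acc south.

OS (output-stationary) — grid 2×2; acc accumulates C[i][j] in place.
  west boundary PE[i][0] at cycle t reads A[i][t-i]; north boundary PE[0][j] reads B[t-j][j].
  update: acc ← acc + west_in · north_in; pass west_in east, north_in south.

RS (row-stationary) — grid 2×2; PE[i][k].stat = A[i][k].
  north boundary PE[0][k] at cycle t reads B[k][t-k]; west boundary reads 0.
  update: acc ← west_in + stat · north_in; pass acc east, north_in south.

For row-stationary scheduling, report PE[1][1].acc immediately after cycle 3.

RS 2×2: PE[1][1] cycle-by-cycle (with neighbour feeds):
  step 0 · PE0,1: acc=0; fwd→0 fwd↓0
  step 0 · PE1,0: acc=0; fwd→0 fwd↓0
  step 0 · PE1,1: acc=0; fwd→0 fwd↓0
  step 1 · PE0,1: acc=58; fwd→58 fwd↓7
  step 1 · PE1,0: acc=3; fwd→3 fwd↓1
  step 1 · PE1,1: acc=0; fwd→0 fwd↓0
  step 2 · PE0,1: acc=30; fwd→30 fwd↓3
  step 2 · PE1,0: acc=3; fwd→3 fwd↓1
  step 2 · PE1,1: acc=59; fwd→59 fwd↓7
  step 3 · PE0,1: acc=0; fwd→0 fwd↓0
  step 3 · PE1,0: acc=0; fwd→0 fwd↓0
  step 3 · PE1,1: acc=27; fwd→27 fwd↓3

PE[1][1].acc = 27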